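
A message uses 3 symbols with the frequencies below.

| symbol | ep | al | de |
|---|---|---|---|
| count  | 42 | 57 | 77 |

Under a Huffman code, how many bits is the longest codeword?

Merge the two lowest-weight nodes at each step:
merge ep(42) and al(57): 99
merge de(77) and 99: 176
The first pair merged (ep, al) ends up deepest, at depth 2.

2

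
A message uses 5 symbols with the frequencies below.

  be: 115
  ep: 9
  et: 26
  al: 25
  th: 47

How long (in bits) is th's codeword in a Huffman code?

Repeatedly merge the two smallest:
combine ep(9), al(25) → 34
combine et(26), 34 → 60
combine th(47), 60 → 107
combine 107, be(115) → 222
th sits 2 levels below the root, so its codeword is 2 bits.

2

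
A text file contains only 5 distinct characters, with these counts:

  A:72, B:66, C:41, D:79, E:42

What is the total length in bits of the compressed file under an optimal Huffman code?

Merge the two smallest weights repeatedly:
merge C(41) and E(42): 83
merge B(66) and A(72): 138
merge D(79) and 83: 162
merge 138 and 162: 300
Total encoded bits = sum of merged weights = 83 + 138 + 162 + 300 = 683.

683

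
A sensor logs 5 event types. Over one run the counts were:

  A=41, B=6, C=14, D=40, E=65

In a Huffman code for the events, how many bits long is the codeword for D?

Huffman merges, smallest pair first:
merge B(6) and C(14): 20
merge 20 and D(40): 60
merge A(41) and 60: 101
merge E(65) and 101: 166
D's leaf is at depth 3, giving a 3-bit codeword.

3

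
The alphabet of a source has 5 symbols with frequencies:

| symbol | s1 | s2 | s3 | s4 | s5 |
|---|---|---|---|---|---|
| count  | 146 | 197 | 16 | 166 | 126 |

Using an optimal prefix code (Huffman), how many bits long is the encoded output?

Greedily combine the two least-frequent nodes:
merge s3(16) and s5(126): 142
merge 142 and s1(146): 288
merge s4(166) and s2(197): 363
merge 288 and 363: 651
Total encoded bits = sum of merged weights = 142 + 288 + 363 + 651 = 1444.

1444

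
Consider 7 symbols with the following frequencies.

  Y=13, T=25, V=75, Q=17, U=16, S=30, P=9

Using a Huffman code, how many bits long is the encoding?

460

Merge the two smallest weights repeatedly:
P(9) + Y(13) → 22
U(16) + Q(17) → 33
22 + T(25) → 47
S(30) + 33 → 63
47 + 63 → 110
V(75) + 110 → 185
Each symbol's bit-cost is frequency × depth; summing gives 460 bits (equivalently 22 + 33 + 47 + 63 + 110 + 185).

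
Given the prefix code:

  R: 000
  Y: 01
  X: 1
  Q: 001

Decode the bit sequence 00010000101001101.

Read left to right; each codeword is recognised as soon as it completes (prefix code):
  000→R | 1→X | 000→R | 01→Y | 01→Y | 001→Q | 1→X | 01→Y
Decoded message: RXRYYQXY

RXRYYQXY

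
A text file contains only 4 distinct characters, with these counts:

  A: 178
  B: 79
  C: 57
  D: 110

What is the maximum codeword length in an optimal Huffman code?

Merge the two lowest-weight nodes at each step:
merge C(57) and B(79): 136
merge D(110) and 136: 246
merge A(178) and 246: 424
Maximum depth reached is 3.

3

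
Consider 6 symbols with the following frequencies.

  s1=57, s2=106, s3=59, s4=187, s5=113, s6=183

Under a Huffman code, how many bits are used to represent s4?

2

Repeatedly merge the two smallest:
merge s1(57) and s3(59): 116
merge s2(106) and s5(113): 219
merge 116 and s6(183): 299
merge s4(187) and 219: 406
merge 299 and 406: 705
The subtree containing s4 is merged 2 times, so code length = 2.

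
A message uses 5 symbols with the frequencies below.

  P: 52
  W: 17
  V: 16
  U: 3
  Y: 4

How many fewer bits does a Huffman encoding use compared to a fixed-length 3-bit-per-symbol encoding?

Fixed-length: 3 bits × 92 symbols = 276 bits.
Huffman merges:
merge U(3) and Y(4): 7
merge 7 and V(16): 23
merge W(17) and 23: 40
merge 40 and P(52): 92
Huffman total = 7 + 23 + 40 + 92 = 162 bits.
Saving = 276 − 162 = 114 bits.

114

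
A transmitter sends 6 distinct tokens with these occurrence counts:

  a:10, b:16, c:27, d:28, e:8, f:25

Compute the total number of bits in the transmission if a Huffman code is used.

Merge the two smallest weights repeatedly:
combine e(8), a(10) → 18
combine b(16), 18 → 34
combine f(25), c(27) → 52
combine d(28), 34 → 62
combine 52, 62 → 114
Total encoded bits = sum of merged weights = 18 + 34 + 52 + 62 + 114 = 280.

280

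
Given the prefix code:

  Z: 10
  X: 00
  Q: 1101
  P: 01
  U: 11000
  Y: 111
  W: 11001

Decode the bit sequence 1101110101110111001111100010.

Read left to right; each codeword is recognised as soon as it completes (prefix code):
  1101→Q | 1101→Q | 01→P | 1101→Q | 11001→W | 111→Y | 10→Z | 00→X | 10→Z
Decoded message: QQPQWYZXZ

QQPQWYZXZ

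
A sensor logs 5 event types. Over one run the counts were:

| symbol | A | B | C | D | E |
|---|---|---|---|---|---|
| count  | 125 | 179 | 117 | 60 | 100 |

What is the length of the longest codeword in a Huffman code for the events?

Merge the two lowest-weight nodes at each step:
D(60) + E(100) → 160
C(117) + A(125) → 242
160 + B(179) → 339
242 + 339 → 581
Maximum depth reached is 3.

3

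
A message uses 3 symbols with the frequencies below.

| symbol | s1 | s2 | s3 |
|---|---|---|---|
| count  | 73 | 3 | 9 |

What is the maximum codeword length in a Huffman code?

2

Merge the two lowest-weight nodes at each step:
merge s2(3) and s3(9): 12
merge 12 and s1(73): 85
The rarest symbols sit at the bottom; the longest codeword is 2 bits.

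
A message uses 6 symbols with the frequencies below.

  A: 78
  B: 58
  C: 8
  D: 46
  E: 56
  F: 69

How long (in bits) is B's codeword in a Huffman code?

Huffman merges, smallest pair first:
C(8) + D(46) → 54
54 + E(56) → 110
B(58) + F(69) → 127
A(78) + 110 → 188
127 + 188 → 315
B sits 2 levels below the root, so its codeword is 2 bits.

2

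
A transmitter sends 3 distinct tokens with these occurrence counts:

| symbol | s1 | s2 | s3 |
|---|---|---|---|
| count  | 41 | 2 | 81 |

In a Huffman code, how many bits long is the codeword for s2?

2

Build the tree from the bottom:
combine s2(2), s1(41) → 43
combine 43, s3(81) → 124
s2's leaf is at depth 2, giving a 2-bit codeword.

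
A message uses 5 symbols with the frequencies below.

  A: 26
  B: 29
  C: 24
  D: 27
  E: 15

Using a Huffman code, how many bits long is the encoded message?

281

Greedily combine the two least-frequent nodes:
merge E(15) and C(24): 39
merge A(26) and D(27): 53
merge B(29) and 39: 68
merge 53 and 68: 121
Total encoded bits = sum of merged weights = 39 + 53 + 68 + 121 = 281.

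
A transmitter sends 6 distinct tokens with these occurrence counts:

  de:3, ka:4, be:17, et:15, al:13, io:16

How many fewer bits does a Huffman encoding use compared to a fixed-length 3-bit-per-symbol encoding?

Fixed-length: 3 bits × 68 symbols = 204 bits.
Huffman merges:
merge de(3) and ka(4): 7
merge 7 and al(13): 20
merge et(15) and io(16): 31
merge be(17) and 20: 37
merge 31 and 37: 68
Huffman total = 7 + 20 + 31 + 37 + 68 = 163 bits.
Saving = 204 − 163 = 41 bits.

41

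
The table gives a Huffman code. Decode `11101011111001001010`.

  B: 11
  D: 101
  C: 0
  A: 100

BDCBBAADC

Read left to right; each codeword is recognised as soon as it completes (prefix code):
  11→B | 101→D | 0→C | 11→B | 11→B | 100→A | 100→A | 101→D | 0→C
Decoded message: BDCBBAADC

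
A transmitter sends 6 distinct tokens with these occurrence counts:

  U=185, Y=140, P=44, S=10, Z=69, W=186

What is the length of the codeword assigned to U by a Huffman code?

2

Build the tree from the bottom:
S(10) + P(44) → 54
54 + Z(69) → 123
123 + Y(140) → 263
U(185) + W(186) → 371
263 + 371 → 634
U's leaf is at depth 2, giving a 2-bit codeword.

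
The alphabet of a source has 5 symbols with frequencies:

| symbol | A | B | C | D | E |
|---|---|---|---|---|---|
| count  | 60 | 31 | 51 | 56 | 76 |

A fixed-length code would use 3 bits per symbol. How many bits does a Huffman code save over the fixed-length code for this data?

Fixed-length: 3 bits × 274 symbols = 822 bits.
Huffman merges:
merge B(31) and C(51): 82
merge D(56) and A(60): 116
merge E(76) and 82: 158
merge 116 and 158: 274
Huffman total = 82 + 116 + 158 + 274 = 630 bits.
Saving = 822 − 630 = 192 bits.

192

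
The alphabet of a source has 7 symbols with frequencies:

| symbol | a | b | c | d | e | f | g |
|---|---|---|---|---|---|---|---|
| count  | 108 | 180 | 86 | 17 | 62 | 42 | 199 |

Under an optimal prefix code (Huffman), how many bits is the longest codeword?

4

Merge the two lowest-weight nodes at each step:
d(17) + f(42) → 59
59 + e(62) → 121
c(86) + a(108) → 194
121 + b(180) → 301
194 + g(199) → 393
301 + 393 → 694
The rarest symbols sit at the bottom; the longest codeword is 4 bits.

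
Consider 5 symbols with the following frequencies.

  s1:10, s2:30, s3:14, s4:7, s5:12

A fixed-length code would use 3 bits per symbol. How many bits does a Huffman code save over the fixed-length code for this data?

Fixed-length: 3 bits × 73 symbols = 219 bits.
Huffman merges:
merge s4(7) and s1(10): 17
merge s5(12) and s3(14): 26
merge 17 and 26: 43
merge s2(30) and 43: 73
Huffman total = 17 + 26 + 43 + 73 = 159 bits.
Saving = 219 − 159 = 60 bits.

60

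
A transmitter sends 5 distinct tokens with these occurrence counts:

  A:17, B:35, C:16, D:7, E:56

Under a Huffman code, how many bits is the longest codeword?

4

Merge the two lowest-weight nodes at each step:
D(7) + C(16) → 23
A(17) + 23 → 40
B(35) + 40 → 75
E(56) + 75 → 131
The rarest symbols sit at the bottom; the longest codeword is 4 bits.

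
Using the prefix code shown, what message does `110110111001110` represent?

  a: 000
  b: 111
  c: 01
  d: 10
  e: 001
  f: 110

Read left to right; each codeword is recognised as soon as it completes (prefix code):
  110→f | 110→f | 111→b | 001→e | 110→f
Decoded message: ffbef

ffbef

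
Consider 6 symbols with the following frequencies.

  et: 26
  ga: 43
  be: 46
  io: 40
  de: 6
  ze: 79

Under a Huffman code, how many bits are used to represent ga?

Build the tree from the bottom:
combine de(6), et(26) → 32
combine 32, io(40) → 72
combine ga(43), be(46) → 89
combine 72, ze(79) → 151
combine 89, 151 → 240
The subtree containing ga is merged 2 times, so code length = 2.

2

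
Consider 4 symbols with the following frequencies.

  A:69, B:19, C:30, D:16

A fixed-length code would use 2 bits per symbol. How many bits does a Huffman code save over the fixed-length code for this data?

Fixed-length: 2 bits × 134 symbols = 268 bits.
Huffman merges:
D(16) + B(19) → 35
C(30) + 35 → 65
65 + A(69) → 134
Huffman total = 35 + 65 + 134 = 234 bits.
Saving = 268 − 234 = 34 bits.

34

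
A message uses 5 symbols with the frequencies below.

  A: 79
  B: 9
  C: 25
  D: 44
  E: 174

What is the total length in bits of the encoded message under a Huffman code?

Greedily combine the two least-frequent nodes:
combine B(9), C(25) → 34
combine 34, D(44) → 78
combine 78, A(79) → 157
combine 157, E(174) → 331
Each symbol's bit-cost is frequency × depth; summing gives 600 bits (equivalently 34 + 78 + 157 + 331).

600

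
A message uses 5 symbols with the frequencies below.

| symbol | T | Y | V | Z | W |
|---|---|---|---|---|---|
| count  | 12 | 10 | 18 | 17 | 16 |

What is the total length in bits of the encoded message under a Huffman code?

Greedily combine the two least-frequent nodes:
Y(10) + T(12) → 22
W(16) + Z(17) → 33
V(18) + 22 → 40
33 + 40 → 73
The encoded length is the sum of every internal node's weight: 22 + 33 + 40 + 73 = 168 bits.

168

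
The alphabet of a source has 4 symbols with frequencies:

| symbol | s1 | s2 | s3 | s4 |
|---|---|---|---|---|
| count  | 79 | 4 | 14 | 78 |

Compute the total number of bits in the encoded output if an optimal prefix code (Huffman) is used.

Merge the two smallest weights repeatedly:
merge s2(4) and s3(14): 18
merge 18 and s4(78): 96
merge s1(79) and 96: 175
Total encoded bits = sum of merged weights = 18 + 96 + 175 = 289.

289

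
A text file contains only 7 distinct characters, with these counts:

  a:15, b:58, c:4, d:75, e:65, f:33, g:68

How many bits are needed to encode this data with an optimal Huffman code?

817

Build the Huffman tree bottom-up:
combine c(4), a(15) → 19
combine 19, f(33) → 52
combine 52, b(58) → 110
combine e(65), g(68) → 133
combine d(75), 110 → 185
combine 133, 185 → 318
The encoded length is the sum of every internal node's weight: 19 + 52 + 110 + 133 + 185 + 318 = 817 bits.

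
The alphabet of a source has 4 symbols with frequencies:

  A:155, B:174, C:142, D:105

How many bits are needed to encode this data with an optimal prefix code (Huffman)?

1152

Build the Huffman tree bottom-up:
merge D(105) and C(142): 247
merge A(155) and B(174): 329
merge 247 and 329: 576
Total encoded bits = sum of merged weights = 247 + 329 + 576 = 1152.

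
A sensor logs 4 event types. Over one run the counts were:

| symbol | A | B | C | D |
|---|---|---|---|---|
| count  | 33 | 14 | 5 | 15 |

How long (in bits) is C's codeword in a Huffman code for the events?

3

Huffman merges, smallest pair first:
merge C(5) and B(14): 19
merge D(15) and 19: 34
merge A(33) and 34: 67
C sits 3 levels below the root, so its codeword is 3 bits.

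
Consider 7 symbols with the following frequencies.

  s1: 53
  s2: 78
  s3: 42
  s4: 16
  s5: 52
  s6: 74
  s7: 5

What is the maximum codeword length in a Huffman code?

Merge the two lowest-weight nodes at each step:
s7(5) + s4(16) → 21
21 + s3(42) → 63
s5(52) + s1(53) → 105
63 + s6(74) → 137
s2(78) + 105 → 183
137 + 183 → 320
The first pair merged (s7, s4) ends up deepest, at depth 4.

4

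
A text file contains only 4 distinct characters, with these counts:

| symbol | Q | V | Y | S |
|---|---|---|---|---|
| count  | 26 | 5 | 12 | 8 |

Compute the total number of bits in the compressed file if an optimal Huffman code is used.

Build the Huffman tree bottom-up:
merge V(5) and S(8): 13
merge Y(12) and 13: 25
merge 25 and Q(26): 51
The encoded length is the sum of every internal node's weight: 13 + 25 + 51 = 89 bits.

89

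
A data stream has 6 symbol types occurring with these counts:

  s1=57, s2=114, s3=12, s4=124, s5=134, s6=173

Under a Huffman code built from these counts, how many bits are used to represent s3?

Huffman merges, smallest pair first:
combine s3(12), s1(57) → 69
combine 69, s2(114) → 183
combine s4(124), s5(134) → 258
combine s6(173), 183 → 356
combine 258, 356 → 614
s3 sits 4 levels below the root, so its codeword is 4 bits.

4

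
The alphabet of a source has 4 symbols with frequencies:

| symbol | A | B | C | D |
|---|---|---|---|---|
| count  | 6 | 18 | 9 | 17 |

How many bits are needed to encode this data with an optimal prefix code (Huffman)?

Greedily combine the two least-frequent nodes:
merge A(6) and C(9): 15
merge 15 and D(17): 32
merge B(18) and 32: 50
Total encoded bits = sum of merged weights = 15 + 32 + 50 = 97.

97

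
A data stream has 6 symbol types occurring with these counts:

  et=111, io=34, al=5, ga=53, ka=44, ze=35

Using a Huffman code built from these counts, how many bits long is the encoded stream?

663

Merge the two smallest weights repeatedly:
merge al(5) and io(34): 39
merge ze(35) and 39: 74
merge ka(44) and ga(53): 97
merge 74 and 97: 171
merge et(111) and 171: 282
The encoded length is the sum of every internal node's weight: 39 + 74 + 97 + 171 + 282 = 663 bits.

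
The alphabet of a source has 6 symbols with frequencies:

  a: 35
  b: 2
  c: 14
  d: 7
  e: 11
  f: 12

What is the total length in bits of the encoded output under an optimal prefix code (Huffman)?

Merge the two smallest weights repeatedly:
merge b(2) and d(7): 9
merge 9 and e(11): 20
merge f(12) and c(14): 26
merge 20 and 26: 46
merge a(35) and 46: 81
The encoded length is the sum of every internal node's weight: 9 + 20 + 26 + 46 + 81 = 182 bits.

182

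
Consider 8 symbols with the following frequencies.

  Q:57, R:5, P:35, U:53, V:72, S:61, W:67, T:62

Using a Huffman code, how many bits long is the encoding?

1204

Merge the two smallest weights repeatedly:
merge R(5) and P(35): 40
merge 40 and U(53): 93
merge Q(57) and S(61): 118
merge T(62) and W(67): 129
merge V(72) and 93: 165
merge 118 and 129: 247
merge 165 and 247: 412
Total encoded bits = sum of merged weights = 40 + 93 + 118 + 129 + 165 + 247 + 412 = 1204.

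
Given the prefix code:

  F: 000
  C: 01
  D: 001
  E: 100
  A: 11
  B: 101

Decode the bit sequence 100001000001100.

EDFDE

Read left to right; each codeword is recognised as soon as it completes (prefix code):
  100→E | 001→D | 000→F | 001→D | 100→E
Decoded message: EDFDE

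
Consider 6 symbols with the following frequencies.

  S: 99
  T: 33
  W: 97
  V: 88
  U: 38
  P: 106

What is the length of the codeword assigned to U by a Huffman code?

Build the tree from the bottom:
T(33) + U(38) → 71
71 + V(88) → 159
W(97) + S(99) → 196
P(106) + 159 → 265
196 + 265 → 461
U sits 4 levels below the root, so its codeword is 4 bits.

4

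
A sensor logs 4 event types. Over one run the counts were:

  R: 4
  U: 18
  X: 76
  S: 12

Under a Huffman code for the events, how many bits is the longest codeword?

3

Merge the two lowest-weight nodes at each step:
combine R(4), S(12) → 16
combine 16, U(18) → 34
combine 34, X(76) → 110
The rarest symbols sit at the bottom; the longest codeword is 3 bits.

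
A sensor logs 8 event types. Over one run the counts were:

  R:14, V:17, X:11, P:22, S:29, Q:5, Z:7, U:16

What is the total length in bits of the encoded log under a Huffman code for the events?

346

Greedily combine the two least-frequent nodes:
combine Q(5), Z(7) → 12
combine X(11), 12 → 23
combine R(14), U(16) → 30
combine V(17), P(22) → 39
combine 23, S(29) → 52
combine 30, 39 → 69
combine 52, 69 → 121
Total encoded bits = sum of merged weights = 12 + 23 + 30 + 39 + 52 + 69 + 121 = 346.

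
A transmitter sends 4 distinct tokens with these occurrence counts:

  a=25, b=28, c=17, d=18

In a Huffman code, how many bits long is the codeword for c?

Repeatedly merge the two smallest:
combine c(17), d(18) → 35
combine a(25), b(28) → 53
combine 35, 53 → 88
The subtree containing c is merged 2 times, so code length = 2.

2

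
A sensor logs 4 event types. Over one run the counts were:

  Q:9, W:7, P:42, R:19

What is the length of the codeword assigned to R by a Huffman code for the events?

Build the tree from the bottom:
combine W(7), Q(9) → 16
combine 16, R(19) → 35
combine 35, P(42) → 77
The subtree containing R is merged 2 times, so code length = 2.

2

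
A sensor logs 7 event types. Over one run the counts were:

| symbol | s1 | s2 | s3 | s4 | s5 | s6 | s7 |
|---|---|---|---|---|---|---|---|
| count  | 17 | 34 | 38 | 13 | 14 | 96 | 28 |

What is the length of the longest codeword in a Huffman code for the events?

5

Merge the two lowest-weight nodes at each step:
s4(13) + s5(14) → 27
s1(17) + 27 → 44
s7(28) + s2(34) → 62
s3(38) + 44 → 82
62 + 82 → 144
s6(96) + 144 → 240
The rarest symbols sit at the bottom; the longest codeword is 5 bits.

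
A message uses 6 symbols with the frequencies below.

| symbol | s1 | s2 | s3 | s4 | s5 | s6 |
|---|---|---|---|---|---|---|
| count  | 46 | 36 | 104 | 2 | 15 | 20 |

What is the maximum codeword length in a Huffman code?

5

Merge the two lowest-weight nodes at each step:
s4(2) + s5(15) → 17
17 + s6(20) → 37
s2(36) + 37 → 73
s1(46) + 73 → 119
s3(104) + 119 → 223
Maximum depth reached is 5.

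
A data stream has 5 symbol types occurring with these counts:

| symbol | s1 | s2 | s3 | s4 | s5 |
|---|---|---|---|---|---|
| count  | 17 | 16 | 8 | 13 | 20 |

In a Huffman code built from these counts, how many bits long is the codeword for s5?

2

Huffman merges, smallest pair first:
s3(8) + s4(13) → 21
s2(16) + s1(17) → 33
s5(20) + 21 → 41
33 + 41 → 74
The subtree containing s5 is merged 2 times, so code length = 2.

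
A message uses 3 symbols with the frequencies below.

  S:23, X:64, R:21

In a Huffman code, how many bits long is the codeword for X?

Repeatedly merge the two smallest:
R(21) + S(23) → 44
44 + X(64) → 108
X sits one level below the root: a 1-bit codeword.

1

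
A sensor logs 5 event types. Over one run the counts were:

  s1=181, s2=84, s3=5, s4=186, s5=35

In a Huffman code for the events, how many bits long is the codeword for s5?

4

Build the tree from the bottom:
combine s3(5), s5(35) → 40
combine 40, s2(84) → 124
combine 124, s1(181) → 305
combine s4(186), 305 → 491
s5's leaf is at depth 4, giving a 4-bit codeword.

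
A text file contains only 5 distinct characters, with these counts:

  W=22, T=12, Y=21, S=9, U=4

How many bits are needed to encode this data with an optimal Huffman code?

Merge the two smallest weights repeatedly:
merge U(4) and S(9): 13
merge T(12) and 13: 25
merge Y(21) and W(22): 43
merge 25 and 43: 68
Total encoded bits = sum of merged weights = 13 + 25 + 43 + 68 = 149.

149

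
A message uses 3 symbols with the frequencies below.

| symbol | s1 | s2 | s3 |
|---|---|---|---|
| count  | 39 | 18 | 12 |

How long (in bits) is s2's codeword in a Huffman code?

2

Build the tree from the bottom:
merge s3(12) and s2(18): 30
merge 30 and s1(39): 69
The subtree containing s2 is merged 2 times, so code length = 2.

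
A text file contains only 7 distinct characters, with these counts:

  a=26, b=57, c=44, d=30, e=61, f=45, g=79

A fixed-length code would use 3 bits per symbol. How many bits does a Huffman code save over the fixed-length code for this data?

84

Fixed-length: 3 bits × 342 symbols = 1026 bits.
Huffman merges:
merge a(26) and d(30): 56
merge c(44) and f(45): 89
merge 56 and b(57): 113
merge e(61) and g(79): 140
merge 89 and 113: 202
merge 140 and 202: 342
Huffman total = 56 + 89 + 113 + 140 + 202 + 342 = 942 bits.
Saving = 1026 − 942 = 84 bits.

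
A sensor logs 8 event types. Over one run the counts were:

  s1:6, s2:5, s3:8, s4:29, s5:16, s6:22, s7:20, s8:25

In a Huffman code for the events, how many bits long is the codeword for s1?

5

Build the tree from the bottom:
combine s2(5), s1(6) → 11
combine s3(8), 11 → 19
combine s5(16), 19 → 35
combine s7(20), s6(22) → 42
combine s8(25), s4(29) → 54
combine 35, 42 → 77
combine 54, 77 → 131
s1 sits 5 levels below the root, so its codeword is 5 bits.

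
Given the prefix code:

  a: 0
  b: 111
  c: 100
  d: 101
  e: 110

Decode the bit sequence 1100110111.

Read left to right; each codeword is recognised as soon as it completes (prefix code):
  110→e | 0→a | 110→e | 111→b
Decoded message: eaeb

eaeb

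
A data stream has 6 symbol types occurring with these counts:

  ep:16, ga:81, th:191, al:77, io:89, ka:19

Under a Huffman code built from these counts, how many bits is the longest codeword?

4

Merge the two lowest-weight nodes at each step:
combine ep(16), ka(19) → 35
combine 35, al(77) → 112
combine ga(81), io(89) → 170
combine 112, 170 → 282
combine th(191), 282 → 473
Maximum depth reached is 4.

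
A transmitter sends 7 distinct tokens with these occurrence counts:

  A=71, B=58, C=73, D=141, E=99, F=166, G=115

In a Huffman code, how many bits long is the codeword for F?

2

Build the tree from the bottom:
B(58) + A(71) → 129
C(73) + E(99) → 172
G(115) + 129 → 244
D(141) + F(166) → 307
172 + 244 → 416
307 + 416 → 723
F's leaf is at depth 2, giving a 2-bit codeword.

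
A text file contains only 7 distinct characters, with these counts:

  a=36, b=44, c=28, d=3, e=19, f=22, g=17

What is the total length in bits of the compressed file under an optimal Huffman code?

Build the Huffman tree bottom-up:
d(3) + g(17) → 20
e(19) + 20 → 39
f(22) + c(28) → 50
a(36) + 39 → 75
b(44) + 50 → 94
75 + 94 → 169
Total encoded bits = sum of merged weights = 20 + 39 + 50 + 75 + 94 + 169 = 447.

447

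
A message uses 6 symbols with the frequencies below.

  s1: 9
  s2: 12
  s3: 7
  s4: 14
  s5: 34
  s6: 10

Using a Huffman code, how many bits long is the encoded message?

206

Build the Huffman tree bottom-up:
s3(7) + s1(9) → 16
s6(10) + s2(12) → 22
s4(14) + 16 → 30
22 + 30 → 52
s5(34) + 52 → 86
Each symbol's bit-cost is frequency × depth; summing gives 206 bits (equivalently 16 + 22 + 30 + 52 + 86).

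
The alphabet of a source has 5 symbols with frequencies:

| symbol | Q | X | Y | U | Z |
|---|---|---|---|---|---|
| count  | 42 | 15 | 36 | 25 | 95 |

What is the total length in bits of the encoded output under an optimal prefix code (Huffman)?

447

Greedily combine the two least-frequent nodes:
combine X(15), U(25) → 40
combine Y(36), 40 → 76
combine Q(42), 76 → 118
combine Z(95), 118 → 213
Each symbol's bit-cost is frequency × depth; summing gives 447 bits (equivalently 40 + 76 + 118 + 213).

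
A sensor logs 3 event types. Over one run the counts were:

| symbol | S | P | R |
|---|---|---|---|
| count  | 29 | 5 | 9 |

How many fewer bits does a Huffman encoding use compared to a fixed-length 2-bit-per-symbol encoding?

Fixed-length: 2 bits × 43 symbols = 86 bits.
Huffman merges:
P(5) + R(9) → 14
14 + S(29) → 43
Huffman total = 14 + 43 = 57 bits.
Saving = 86 − 57 = 29 bits.

29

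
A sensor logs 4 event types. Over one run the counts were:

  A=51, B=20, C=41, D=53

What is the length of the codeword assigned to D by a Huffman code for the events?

2

Build the tree from the bottom:
B(20) + C(41) → 61
A(51) + D(53) → 104
61 + 104 → 165
The subtree containing D is merged 2 times, so code length = 2.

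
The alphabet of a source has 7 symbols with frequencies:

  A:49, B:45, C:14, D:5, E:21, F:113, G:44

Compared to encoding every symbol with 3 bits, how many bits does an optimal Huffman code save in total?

167

Fixed-length: 3 bits × 291 symbols = 873 bits.
Huffman merges:
combine D(5), C(14) → 19
combine 19, E(21) → 40
combine 40, G(44) → 84
combine B(45), A(49) → 94
combine 84, 94 → 178
combine F(113), 178 → 291
Huffman total = 19 + 40 + 84 + 94 + 178 + 291 = 706 bits.
Saving = 873 − 706 = 167 bits.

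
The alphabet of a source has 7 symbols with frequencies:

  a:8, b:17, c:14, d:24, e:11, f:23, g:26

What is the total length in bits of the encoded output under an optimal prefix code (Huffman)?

Build the Huffman tree bottom-up:
combine a(8), e(11) → 19
combine c(14), b(17) → 31
combine 19, f(23) → 42
combine d(24), g(26) → 50
combine 31, 42 → 73
combine 50, 73 → 123
Total encoded bits = sum of merged weights = 19 + 31 + 42 + 50 + 73 + 123 = 338.

338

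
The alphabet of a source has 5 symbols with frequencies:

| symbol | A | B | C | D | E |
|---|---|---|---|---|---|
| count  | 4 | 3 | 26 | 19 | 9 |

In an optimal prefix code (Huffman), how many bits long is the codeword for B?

4

Huffman merges, smallest pair first:
combine B(3), A(4) → 7
combine 7, E(9) → 16
combine 16, D(19) → 35
combine C(26), 35 → 61
The subtree containing B is merged 4 times, so code length = 4.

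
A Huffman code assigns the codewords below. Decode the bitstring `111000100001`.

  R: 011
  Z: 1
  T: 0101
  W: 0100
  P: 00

Read left to right; each codeword is recognised as soon as it completes (prefix code):
  1→Z | 1→Z | 1→Z | 00→P | 0100→W | 00→P | 1→Z
Decoded message: ZZZPWPZ

ZZZPWPZ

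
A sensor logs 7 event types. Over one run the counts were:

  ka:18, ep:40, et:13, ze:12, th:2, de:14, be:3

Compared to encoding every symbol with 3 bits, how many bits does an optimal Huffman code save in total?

58

Fixed-length: 3 bits × 102 symbols = 306 bits.
Huffman merges:
merge th(2) and be(3): 5
merge 5 and ze(12): 17
merge et(13) and de(14): 27
merge 17 and ka(18): 35
merge 27 and 35: 62
merge ep(40) and 62: 102
Huffman total = 5 + 17 + 27 + 35 + 62 + 102 = 248 bits.
Saving = 306 − 248 = 58 bits.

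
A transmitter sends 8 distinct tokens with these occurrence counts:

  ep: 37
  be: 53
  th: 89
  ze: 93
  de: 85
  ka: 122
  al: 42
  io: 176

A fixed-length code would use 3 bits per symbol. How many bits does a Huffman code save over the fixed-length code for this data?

Fixed-length: 3 bits × 697 symbols = 2091 bits.
Huffman merges:
combine ep(37), al(42) → 79
combine be(53), 79 → 132
combine de(85), th(89) → 174
combine ze(93), ka(122) → 215
combine 132, 174 → 306
combine io(176), 215 → 391
combine 306, 391 → 697
Huffman total = 79 + 132 + 174 + 215 + 306 + 391 + 697 = 1994 bits.
Saving = 2091 − 1994 = 97 bits.

97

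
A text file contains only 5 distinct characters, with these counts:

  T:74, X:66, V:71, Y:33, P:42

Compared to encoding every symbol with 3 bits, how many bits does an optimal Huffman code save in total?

Fixed-length: 3 bits × 286 symbols = 858 bits.
Huffman merges:
merge Y(33) and P(42): 75
merge X(66) and V(71): 137
merge T(74) and 75: 149
merge 137 and 149: 286
Huffman total = 75 + 137 + 149 + 286 = 647 bits.
Saving = 858 − 647 = 211 bits.

211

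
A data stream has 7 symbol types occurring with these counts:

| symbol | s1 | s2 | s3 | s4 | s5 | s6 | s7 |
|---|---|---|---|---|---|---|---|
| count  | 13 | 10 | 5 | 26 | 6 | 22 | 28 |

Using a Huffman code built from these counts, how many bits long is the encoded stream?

Greedily combine the two least-frequent nodes:
s3(5) + s5(6) → 11
s2(10) + 11 → 21
s1(13) + 21 → 34
s6(22) + s4(26) → 48
s7(28) + 34 → 62
48 + 62 → 110
The encoded length is the sum of every internal node's weight: 11 + 21 + 34 + 48 + 62 + 110 = 286 bits.

286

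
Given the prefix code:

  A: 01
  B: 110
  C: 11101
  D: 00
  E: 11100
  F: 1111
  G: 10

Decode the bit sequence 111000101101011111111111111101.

Read left to right; each codeword is recognised as soon as it completes (prefix code):
  11100→E | 01→A | 01→A | 10→G | 10→G | 1111→F | 1111→F | 1111→F | 11101→C
Decoded message: EAAGGFFFC

EAAGGFFFC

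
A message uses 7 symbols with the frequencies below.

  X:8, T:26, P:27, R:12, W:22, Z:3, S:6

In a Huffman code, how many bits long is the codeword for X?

Build the tree from the bottom:
merge Z(3) and S(6): 9
merge X(8) and 9: 17
merge R(12) and 17: 29
merge W(22) and T(26): 48
merge P(27) and 29: 56
merge 48 and 56: 104
X sits 4 levels below the root, so its codeword is 4 bits.

4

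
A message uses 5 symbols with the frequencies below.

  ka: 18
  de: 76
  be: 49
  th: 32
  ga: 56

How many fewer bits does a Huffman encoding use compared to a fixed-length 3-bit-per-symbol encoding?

181

Fixed-length: 3 bits × 231 symbols = 693 bits.
Huffman merges:
merge ka(18) and th(32): 50
merge be(49) and 50: 99
merge ga(56) and de(76): 132
merge 99 and 132: 231
Huffman total = 50 + 99 + 132 + 231 = 512 bits.
Saving = 693 − 512 = 181 bits.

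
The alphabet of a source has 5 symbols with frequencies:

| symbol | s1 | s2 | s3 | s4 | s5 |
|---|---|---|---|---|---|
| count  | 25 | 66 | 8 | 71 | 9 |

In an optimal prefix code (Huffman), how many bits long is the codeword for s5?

4

Huffman merges, smallest pair first:
merge s3(8) and s5(9): 17
merge 17 and s1(25): 42
merge 42 and s2(66): 108
merge s4(71) and 108: 179
s5's leaf is at depth 4, giving a 4-bit codeword.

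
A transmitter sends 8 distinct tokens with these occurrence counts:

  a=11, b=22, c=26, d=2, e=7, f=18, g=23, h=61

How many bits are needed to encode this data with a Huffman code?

Greedily combine the two least-frequent nodes:
merge d(2) and e(7): 9
merge 9 and a(11): 20
merge f(18) and 20: 38
merge b(22) and g(23): 45
merge c(26) and 38: 64
merge 45 and h(61): 106
merge 64 and 106: 170
Total encoded bits = sum of merged weights = 9 + 20 + 38 + 45 + 64 + 106 + 170 = 452.

452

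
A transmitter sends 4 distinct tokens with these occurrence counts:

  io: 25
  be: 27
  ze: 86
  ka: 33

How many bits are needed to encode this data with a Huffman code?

308

Greedily combine the two least-frequent nodes:
io(25) + be(27) → 52
ka(33) + 52 → 85
85 + ze(86) → 171
Total encoded bits = sum of merged weights = 52 + 85 + 171 = 308.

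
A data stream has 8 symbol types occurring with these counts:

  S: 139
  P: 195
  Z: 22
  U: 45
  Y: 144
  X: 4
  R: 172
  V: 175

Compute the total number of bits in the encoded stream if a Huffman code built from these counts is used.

Merge the two smallest weights repeatedly:
merge X(4) and Z(22): 26
merge 26 and U(45): 71
merge 71 and S(139): 210
merge Y(144) and R(172): 316
merge V(175) and P(195): 370
merge 210 and 316: 526
merge 370 and 526: 896
Total encoded bits = sum of merged weights = 26 + 71 + 210 + 316 + 370 + 526 + 896 = 2415.

2415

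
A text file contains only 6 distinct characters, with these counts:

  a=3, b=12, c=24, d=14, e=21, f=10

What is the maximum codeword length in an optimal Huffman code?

Merge the two lowest-weight nodes at each step:
combine a(3), f(10) → 13
combine b(12), 13 → 25
combine d(14), e(21) → 35
combine c(24), 25 → 49
combine 35, 49 → 84
Maximum depth reached is 4.

4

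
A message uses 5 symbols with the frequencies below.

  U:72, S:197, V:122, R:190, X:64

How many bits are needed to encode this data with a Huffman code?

1426

Greedily combine the two least-frequent nodes:
X(64) + U(72) → 136
V(122) + 136 → 258
R(190) + S(197) → 387
258 + 387 → 645
Total encoded bits = sum of merged weights = 136 + 258 + 387 + 645 = 1426.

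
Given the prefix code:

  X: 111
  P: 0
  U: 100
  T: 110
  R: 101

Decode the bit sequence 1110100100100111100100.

XPUUUXUU

Read left to right; each codeword is recognised as soon as it completes (prefix code):
  111→X | 0→P | 100→U | 100→U | 100→U | 111→X | 100→U | 100→U
Decoded message: XPUUUXUU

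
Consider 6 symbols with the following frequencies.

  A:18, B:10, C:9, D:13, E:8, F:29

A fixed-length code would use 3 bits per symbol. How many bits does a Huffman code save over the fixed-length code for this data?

Fixed-length: 3 bits × 87 symbols = 261 bits.
Huffman merges:
combine E(8), C(9) → 17
combine B(10), D(13) → 23
combine 17, A(18) → 35
combine 23, F(29) → 52
combine 35, 52 → 87
Huffman total = 17 + 23 + 35 + 52 + 87 = 214 bits.
Saving = 261 − 214 = 47 bits.

47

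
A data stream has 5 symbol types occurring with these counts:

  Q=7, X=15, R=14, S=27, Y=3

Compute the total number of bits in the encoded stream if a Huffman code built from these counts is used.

Greedily combine the two least-frequent nodes:
Y(3) + Q(7) → 10
10 + R(14) → 24
X(15) + 24 → 39
S(27) + 39 → 66
Each symbol's bit-cost is frequency × depth; summing gives 139 bits (equivalently 10 + 24 + 39 + 66).

139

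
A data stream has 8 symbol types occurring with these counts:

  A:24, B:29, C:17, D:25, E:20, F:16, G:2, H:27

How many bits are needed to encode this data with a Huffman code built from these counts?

469

Merge the two smallest weights repeatedly:
combine G(2), F(16) → 18
combine C(17), 18 → 35
combine E(20), A(24) → 44
combine D(25), H(27) → 52
combine B(29), 35 → 64
combine 44, 52 → 96
combine 64, 96 → 160
Total encoded bits = sum of merged weights = 18 + 35 + 44 + 52 + 64 + 96 + 160 = 469.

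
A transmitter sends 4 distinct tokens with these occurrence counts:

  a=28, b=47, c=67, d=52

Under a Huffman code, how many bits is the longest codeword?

2

Merge the two lowest-weight nodes at each step:
combine a(28), b(47) → 75
combine d(52), c(67) → 119
combine 75, 119 → 194
The first pair merged (a, b) ends up deepest, at depth 2.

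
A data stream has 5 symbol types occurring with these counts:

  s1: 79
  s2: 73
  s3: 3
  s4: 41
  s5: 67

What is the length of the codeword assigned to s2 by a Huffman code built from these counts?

Repeatedly merge the two smallest:
combine s3(3), s4(41) → 44
combine 44, s5(67) → 111
combine s2(73), s1(79) → 152
combine 111, 152 → 263
s2 sits 2 levels below the root, so its codeword is 2 bits.

2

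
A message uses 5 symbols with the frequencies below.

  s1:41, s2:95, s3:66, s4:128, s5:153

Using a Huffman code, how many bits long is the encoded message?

Build the Huffman tree bottom-up:
s1(41) + s3(66) → 107
s2(95) + 107 → 202
s4(128) + s5(153) → 281
202 + 281 → 483
Total encoded bits = sum of merged weights = 107 + 202 + 281 + 483 = 1073.

1073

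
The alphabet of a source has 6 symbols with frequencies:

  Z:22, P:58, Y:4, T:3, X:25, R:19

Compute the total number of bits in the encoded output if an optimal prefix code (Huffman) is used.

284

Greedily combine the two least-frequent nodes:
combine T(3), Y(4) → 7
combine 7, R(19) → 26
combine Z(22), X(25) → 47
combine 26, 47 → 73
combine P(58), 73 → 131
The encoded length is the sum of every internal node's weight: 7 + 26 + 47 + 73 + 131 = 284 bits.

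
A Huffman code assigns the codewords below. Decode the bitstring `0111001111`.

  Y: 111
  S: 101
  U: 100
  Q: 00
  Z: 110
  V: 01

Read left to right; each codeword is recognised as soon as it completes (prefix code):
  01→V | 110→Z | 01→V | 111→Y
Decoded message: VZVY

VZVY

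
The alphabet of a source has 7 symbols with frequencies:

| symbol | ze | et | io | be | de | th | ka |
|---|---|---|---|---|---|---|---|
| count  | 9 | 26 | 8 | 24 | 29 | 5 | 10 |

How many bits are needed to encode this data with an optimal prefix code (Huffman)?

Build the Huffman tree bottom-up:
th(5) + io(8) → 13
ze(9) + ka(10) → 19
13 + 19 → 32
be(24) + et(26) → 50
de(29) + 32 → 61
50 + 61 → 111
The encoded length is the sum of every internal node's weight: 13 + 19 + 32 + 50 + 61 + 111 = 286 bits.

286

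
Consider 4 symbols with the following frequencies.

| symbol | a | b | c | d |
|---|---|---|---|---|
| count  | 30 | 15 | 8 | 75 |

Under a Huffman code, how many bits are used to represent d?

1

Build the tree from the bottom:
merge c(8) and b(15): 23
merge 23 and a(30): 53
merge 53 and d(75): 128
d is a child of the root — depth 1, so its codeword is a single bit.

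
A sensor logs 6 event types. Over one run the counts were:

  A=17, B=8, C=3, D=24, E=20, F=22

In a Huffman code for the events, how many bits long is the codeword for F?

2

Repeatedly merge the two smallest:
C(3) + B(8) → 11
11 + A(17) → 28
E(20) + F(22) → 42
D(24) + 28 → 52
42 + 52 → 94
The subtree containing F is merged 2 times, so code length = 2.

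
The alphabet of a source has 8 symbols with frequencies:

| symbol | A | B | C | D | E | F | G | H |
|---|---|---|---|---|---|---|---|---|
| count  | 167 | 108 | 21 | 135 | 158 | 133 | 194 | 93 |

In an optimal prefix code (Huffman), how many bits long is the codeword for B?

3

Huffman merges, smallest pair first:
merge C(21) and H(93): 114
merge B(108) and 114: 222
merge F(133) and D(135): 268
merge E(158) and A(167): 325
merge G(194) and 222: 416
merge 268 and 325: 593
merge 416 and 593: 1009
The subtree containing B is merged 3 times, so code length = 3.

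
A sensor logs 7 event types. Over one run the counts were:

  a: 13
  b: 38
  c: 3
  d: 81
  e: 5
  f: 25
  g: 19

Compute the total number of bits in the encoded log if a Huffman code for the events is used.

Build the Huffman tree bottom-up:
c(3) + e(5) → 8
8 + a(13) → 21
g(19) + 21 → 40
f(25) + b(38) → 63
40 + 63 → 103
d(81) + 103 → 184
Total encoded bits = sum of merged weights = 8 + 21 + 40 + 63 + 103 + 184 = 419.

419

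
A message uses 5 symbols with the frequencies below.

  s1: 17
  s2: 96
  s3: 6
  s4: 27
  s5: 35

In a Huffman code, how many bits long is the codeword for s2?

1

Build the tree from the bottom:
s3(6) + s1(17) → 23
23 + s4(27) → 50
s5(35) + 50 → 85
85 + s2(96) → 181
s2 sits one level below the root: a 1-bit codeword.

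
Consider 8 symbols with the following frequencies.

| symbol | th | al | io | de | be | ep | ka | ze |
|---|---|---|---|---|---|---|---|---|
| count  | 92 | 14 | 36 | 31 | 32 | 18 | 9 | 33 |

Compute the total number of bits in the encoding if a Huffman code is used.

Greedily combine the two least-frequent nodes:
merge ka(9) and al(14): 23
merge ep(18) and 23: 41
merge de(31) and be(32): 63
merge ze(33) and io(36): 69
merge 41 and 63: 104
merge 69 and th(92): 161
merge 104 and 161: 265
Each symbol's bit-cost is frequency × depth; summing gives 726 bits (equivalently 23 + 41 + 63 + 69 + 104 + 161 + 265).

726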